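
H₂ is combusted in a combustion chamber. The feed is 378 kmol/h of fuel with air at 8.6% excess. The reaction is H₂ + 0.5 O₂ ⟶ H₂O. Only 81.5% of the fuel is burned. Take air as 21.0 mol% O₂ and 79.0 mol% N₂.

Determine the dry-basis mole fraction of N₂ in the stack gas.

Stoichiometric O₂ = 0.5 × 378 = 189 kmol/h; O₂ fed = 189 × 1.086 = 205.3 kmol/h.
N₂ fed = 205.3 × 79/21 = 772.1 kmol/h.
Fuel reacted = 0.815 × 378 → ξ = 308.1 kmol/h.
Outlet (n = n₀ + ν ξ):
  H₂: 378 − 1(308.1) = 69.93
  O₂: 205.3 − 0.5(308.1) = 51.22
  N₂: 772.1 (inert)
  H₂O: 0 + 1(308.1) = 308.1
Dry total = 893.3 kmol/h; y_N₂ (dry) = 772.1 / 893.3 = 0.8644.

0.864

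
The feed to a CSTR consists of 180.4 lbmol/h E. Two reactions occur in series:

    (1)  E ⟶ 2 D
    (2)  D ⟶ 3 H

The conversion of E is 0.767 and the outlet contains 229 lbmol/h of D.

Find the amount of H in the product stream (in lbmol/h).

143 lbmol/h

Conversion of E: E consumed = 1ξ₁ = 0.767 × 180.4 → ξ₁ = 138.4 lbmol/h.
D balance: n_D = 0 + 2ξ₁ − 1ξ₂ = 229 → ξ₂ = (2·138.4 − 229)/1 = 47.73 lbmol/h.
Outlet amounts (n = n₀ + Σ ν·ξ):
  E: 180.4 − 1(138.4) = 42.03
  D: 0 + 2(138.4) − 1(47.73) = 229
  H: 0 + 3(47.73) = 143.2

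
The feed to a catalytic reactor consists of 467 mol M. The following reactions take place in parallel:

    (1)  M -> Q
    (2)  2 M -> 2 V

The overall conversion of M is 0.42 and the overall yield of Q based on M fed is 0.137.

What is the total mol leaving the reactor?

Yield of Q: 1ξ₁ / 467 = 0.137 → ξ₁ = 63.98 mol.
Conversion of M: 1ξ₁ + 2ξ₂ = 0.42 × 467 = 196.1 → ξ₂ = 66.08 mol.
Outlet amounts (n = n₀ + Σ ν·ξ):
  M: 467 − 1(63.98) − 2(66.08) = 270.9
  Q: 0 + 1(63.98) = 63.98
  V: 0 + 2(66.08) = 132.2
Total out = 270.9 + 63.98 + 132.2 = 467 mol.

467 mol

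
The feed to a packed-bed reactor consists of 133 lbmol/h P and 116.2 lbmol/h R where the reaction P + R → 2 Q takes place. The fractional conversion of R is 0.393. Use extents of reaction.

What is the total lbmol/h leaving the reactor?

249 lbmol/h

R reacted = 0.393 × 116.2 = 45.67 lbmol/h; ν_R = −1, so ξ = 45.67/1 = 45.67 lbmol/h.
Outlet amounts (n = n₀ + ν ξ):
  P: 133 − 1(45.67) = 87.33
  R: 116.2 − 1(45.67) = 70.53
  Q: 0 + 2(45.67) = 91.33
Total out = 87.33 + 70.53 + 91.33 = 249.2 lbmol/h.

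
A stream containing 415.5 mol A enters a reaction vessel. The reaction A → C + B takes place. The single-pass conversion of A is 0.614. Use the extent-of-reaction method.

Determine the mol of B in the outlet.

A reacted = 0.614 × 415.5 = 255.1 mol; ν_A = −1, so ξ = 255.1/1 = 255.1 mol.
Outlet amounts (n = n₀ + ν ξ):
  A: 415.5 − 1(255.1) = 160.4
  C: 0 + 1(255.1) = 255.1
  B: 0 + 1(255.1) = 255.1

255 mol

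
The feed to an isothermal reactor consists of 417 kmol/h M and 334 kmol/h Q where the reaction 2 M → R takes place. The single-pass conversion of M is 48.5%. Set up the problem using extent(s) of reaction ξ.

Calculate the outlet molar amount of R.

101 kmol/h

M reacted = 0.485 × 417 = 202.2 kmol/h; ν_M = −2, so ξ = 202.2/2 = 101.1 kmol/h.
Outlet amounts (n = n₀ + ν ξ):
  M: 417 − 2(101.1) = 214.8
  R: 0 + 1(101.1) = 101.1
  Q: 334 (inert)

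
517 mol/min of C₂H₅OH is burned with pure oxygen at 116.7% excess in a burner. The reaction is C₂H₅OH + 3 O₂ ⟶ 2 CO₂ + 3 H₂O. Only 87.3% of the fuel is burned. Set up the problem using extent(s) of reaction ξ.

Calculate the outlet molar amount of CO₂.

Stoichiometric O₂ = 3 × 517 = 1551 mol/min; O₂ fed = 1551 × 2.167 = 3361 mol/min.
Fuel reacted = 0.873 × 517 → ξ = 451.3 mol/min.
Outlet (n = n₀ + ν ξ):
  C₂H₅OH: 517 − 1(451.3) = 65.66
  O₂: 3361 − 3(451.3) = 2007
  CO₂: 0 + 2(451.3) = 902.7
  H₂O: 0 + 3(451.3) = 1354

903 mol/min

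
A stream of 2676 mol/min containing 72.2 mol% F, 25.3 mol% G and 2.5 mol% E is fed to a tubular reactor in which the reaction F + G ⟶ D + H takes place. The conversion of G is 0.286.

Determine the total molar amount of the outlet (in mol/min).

G reacted = 0.286 × 677 = 193.6 mol/min; ν_G = −1, so ξ = 193.6/1 = 193.6 mol/min.
Outlet amounts (n = n₀ + ν ξ):
  F: 1932 − 1(193.6) = 1738
  G: 677 − 1(193.6) = 483.4
  D: 0 + 1(193.6) = 193.6
  H: 0 + 1(193.6) = 193.6
  E: 66.9 (inert)
Total out = 1738 + 483.4 + 193.6 + 193.6 + 66.9 = 2676 mol/min.

2680 mol/min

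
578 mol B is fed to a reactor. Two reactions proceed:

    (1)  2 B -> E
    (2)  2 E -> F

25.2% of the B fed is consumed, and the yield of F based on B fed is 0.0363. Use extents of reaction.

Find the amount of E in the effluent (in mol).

Conversion of B: B consumed = 2ξ₁ = 0.252 × 578 → ξ₁ = 72.83 mol.
Yield of F: 1ξ₂ / 578 = 0.0363 → ξ₂ = 20.98 mol.
Outlet amounts (n = n₀ + Σ ν·ξ):
  B: 578 − 2(72.83) = 432.3
  E: 0 + 1(72.83) − 2(20.98) = 30.87
  F: 0 + 1(20.98) = 20.98

30.9 mol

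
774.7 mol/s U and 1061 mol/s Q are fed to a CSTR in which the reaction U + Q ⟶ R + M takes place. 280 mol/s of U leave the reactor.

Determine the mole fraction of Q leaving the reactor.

For U: n = n₀ − 1ξ → 280 = 774.7 − 1ξ, giving ξ = 494.7 mol/s.
Outlet amounts (n = n₀ + ν ξ):
  U: 774.7 − 1(494.7) = 280
  Q: 1061 − 1(494.7) = 566.3
  R: 0 + 1(494.7) = 494.7
  M: 0 + 1(494.7) = 494.7
Total out = 1836 mol/s; y_Q = 566.3 / 1836 = 0.3085.

0.308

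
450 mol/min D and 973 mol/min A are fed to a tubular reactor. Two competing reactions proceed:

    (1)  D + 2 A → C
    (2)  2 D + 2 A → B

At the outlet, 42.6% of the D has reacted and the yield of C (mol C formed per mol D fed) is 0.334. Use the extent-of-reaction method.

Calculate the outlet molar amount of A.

Yield of C: 1ξ₁ / 450 = 0.334 → ξ₁ = 150.3 mol/min.
Conversion of D: 1ξ₁ + 2ξ₂ = 0.426 × 450 = 191.7 → ξ₂ = 20.7 mol/min.
Outlet amounts (n = n₀ + Σ ν·ξ):
  D: 450 − 1(150.3) − 2(20.7) = 258.3
  A: 973 − 2(150.3) − 2(20.7) = 631
  C: 0 + 1(150.3) = 150.3
  B: 0 + 1(20.7) = 20.7

631 mol/min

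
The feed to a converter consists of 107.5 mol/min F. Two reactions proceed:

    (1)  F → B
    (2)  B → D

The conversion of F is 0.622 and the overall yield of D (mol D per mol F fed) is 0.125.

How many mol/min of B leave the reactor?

Conversion of F: F consumed = 1ξ₁ = 0.622 × 107.5 → ξ₁ = 66.86 mol/min.
Yield of D: 1ξ₂ / 107.5 = 0.125 → ξ₂ = 13.44 mol/min.
Outlet amounts (n = n₀ + Σ ν·ξ):
  F: 107.5 − 1(66.86) = 40.64
  B: 0 + 1(66.86) − 1(13.44) = 53.43
  D: 0 + 1(13.44) = 13.44

53.4 mol/min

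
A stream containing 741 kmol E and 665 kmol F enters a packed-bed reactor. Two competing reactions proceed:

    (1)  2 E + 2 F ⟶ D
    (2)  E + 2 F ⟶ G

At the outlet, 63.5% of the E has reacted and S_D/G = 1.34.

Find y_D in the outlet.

0.269

Conversion of E: E consumed = 0.635 × 741 = 470.5 kmol = 2ξ₁ + 1ξ₂.
Selectivity: 1ξ₁ / (1ξ₂) = 1.34 → ξ₁ = 1.34 ξ₂.
Substitute: (2·1.34 + 1) ξ₂ = 470.5 → ξ₂ = 127.9 kmol, ξ₁ = 171.3 kmol.
Outlet amounts (n = n₀ + Σ ν·ξ):
  E: 741 − 2(171.3) − 1(127.9) = 270.5
  F: 665 − 2(171.3) − 2(127.9) = 66.6
  D: 0 + 1(171.3) = 171.3
  G: 0 + 1(127.9) = 127.9
Total out = 636.3 kmol; y_D = 171.3 / 636.3 = 0.2693.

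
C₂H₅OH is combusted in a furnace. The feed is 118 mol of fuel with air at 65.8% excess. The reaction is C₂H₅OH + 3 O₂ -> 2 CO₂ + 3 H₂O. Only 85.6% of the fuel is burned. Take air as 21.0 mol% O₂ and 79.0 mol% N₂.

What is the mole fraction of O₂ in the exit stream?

Stoichiometric O₂ = 3 × 118 = 354 mol; O₂ fed = 354 × 1.658 = 586.9 mol.
N₂ fed = 586.9 × 79/21 = 2208 mol.
Fuel reacted = 0.856 × 118 → ξ = 101 mol.
Outlet (n = n₀ + ν ξ):
  C₂H₅OH: 118 − 1(101) = 16.99
  O₂: 586.9 − 3(101) = 283.9
  N₂: 2208 (inert)
  CO₂: 0 + 2(101) = 202
  H₂O: 0 + 3(101) = 303
Total out = 3014 mol; y_O₂ = 283.9 / 3014 = 0.0942.

0.0942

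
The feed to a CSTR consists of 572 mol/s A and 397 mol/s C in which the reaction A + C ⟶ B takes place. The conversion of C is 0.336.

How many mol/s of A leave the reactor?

439 mol/s

C reacted = 0.336 × 397 = 133.4 mol/s; ν_C = −1, so ξ = 133.4/1 = 133.4 mol/s.
Outlet amounts (n = n₀ + ν ξ):
  A: 572 − 1(133.4) = 438.6
  C: 397 − 1(133.4) = 263.6
  B: 0 + 1(133.4) = 133.4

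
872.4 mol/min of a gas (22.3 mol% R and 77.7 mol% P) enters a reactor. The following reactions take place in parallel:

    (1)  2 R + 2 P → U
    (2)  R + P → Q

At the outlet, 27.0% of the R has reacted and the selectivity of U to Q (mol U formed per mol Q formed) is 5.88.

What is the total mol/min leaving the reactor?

Conversion of R: R consumed = 0.27 × 194.5 = 52.53 mol/min = 2ξ₁ + 1ξ₂.
Selectivity: 1ξ₁ / (1ξ₂) = 5.88 → ξ₁ = 5.88 ξ₂.
Substitute: (2·5.88 + 1) ξ₂ = 52.53 → ξ₂ = 4.117 mol/min, ξ₁ = 24.21 mol/min.
Outlet amounts (n = n₀ + Σ ν·ξ):
  R: 194.5 − 2(24.21) − 1(4.117) = 142
  P: 677.9 − 2(24.21) − 1(4.117) = 625.3
  U: 0 + 1(24.21) = 24.21
  Q: 0 + 1(4.117) = 4.117
Total out = 142 + 625.3 + 24.21 + 4.117 = 795.7 mol/min.

796 mol/min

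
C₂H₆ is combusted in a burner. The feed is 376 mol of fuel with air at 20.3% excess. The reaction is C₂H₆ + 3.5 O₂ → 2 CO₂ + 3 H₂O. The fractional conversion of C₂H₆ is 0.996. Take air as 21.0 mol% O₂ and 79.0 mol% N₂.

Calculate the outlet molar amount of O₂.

Stoichiometric O₂ = 3.5 × 376 = 1316 mol; O₂ fed = 1316 × 1.203 = 1583 mol.
N₂ fed = 1583 × 79/21 = 5956 mol.
Fuel reacted = 0.996 × 376 → ξ = 374.5 mol.
Outlet (n = n₀ + ν ξ):
  C₂H₆: 376 − 1(374.5) = 1.504
  O₂: 1583 − 3.5(374.5) = 272.4
  N₂: 5956 (inert)
  CO₂: 0 + 2(374.5) = 749
  H₂O: 0 + 3(374.5) = 1123

272 mol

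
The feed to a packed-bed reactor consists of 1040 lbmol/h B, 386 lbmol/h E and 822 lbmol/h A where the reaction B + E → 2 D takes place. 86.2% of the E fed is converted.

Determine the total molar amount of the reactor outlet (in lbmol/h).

2250 lbmol/h

E reacted = 0.862 × 386 = 332.7 lbmol/h; ν_E = −1, so ξ = 332.7/1 = 332.7 lbmol/h.
Outlet amounts (n = n₀ + ν ξ):
  B: 1040 − 1(332.7) = 707.3
  E: 386 − 1(332.7) = 53.27
  D: 0 + 2(332.7) = 665.5
  A: 822 (inert)
Total out = 707.3 + 53.27 + 665.5 + 822 = 2248 lbmol/h.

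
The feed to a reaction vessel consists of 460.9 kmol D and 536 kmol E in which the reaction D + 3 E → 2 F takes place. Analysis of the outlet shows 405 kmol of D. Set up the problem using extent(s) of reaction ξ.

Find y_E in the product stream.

0.416

For D: n = n₀ − 1ξ → 405 = 460.9 − 1ξ, giving ξ = 55.9 kmol.
Outlet amounts (n = n₀ + ν ξ):
  D: 460.9 − 1(55.9) = 405
  E: 536 − 3(55.9) = 368.3
  F: 0 + 2(55.9) = 111.8
Total out = 885.1 kmol; y_E = 368.3 / 885.1 = 0.4161.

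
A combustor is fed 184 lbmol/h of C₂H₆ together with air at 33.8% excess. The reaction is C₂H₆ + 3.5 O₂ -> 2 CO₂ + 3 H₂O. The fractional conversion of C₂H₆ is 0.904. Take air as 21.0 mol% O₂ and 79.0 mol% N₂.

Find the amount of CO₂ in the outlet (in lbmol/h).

Stoichiometric O₂ = 3.5 × 184 = 644 lbmol/h; O₂ fed = 644 × 1.338 = 861.7 lbmol/h.
N₂ fed = 861.7 × 79/21 = 3242 lbmol/h.
Fuel reacted = 0.904 × 184 → ξ = 166.3 lbmol/h.
Outlet (n = n₀ + ν ξ):
  C₂H₆: 184 − 1(166.3) = 17.66
  O₂: 861.7 − 3.5(166.3) = 279.5
  N₂: 3242 (inert)
  CO₂: 0 + 2(166.3) = 332.7
  H₂O: 0 + 3(166.3) = 499

333 lbmol/h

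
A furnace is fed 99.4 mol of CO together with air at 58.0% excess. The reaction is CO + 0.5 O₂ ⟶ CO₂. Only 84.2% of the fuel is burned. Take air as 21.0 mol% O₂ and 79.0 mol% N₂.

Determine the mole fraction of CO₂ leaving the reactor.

0.194

Stoichiometric O₂ = 0.5 × 99.4 = 49.7 mol; O₂ fed = 49.7 × 1.580 = 78.53 mol.
N₂ fed = 78.53 × 79/21 = 295.4 mol.
Fuel reacted = 0.842 × 99.4 → ξ = 83.69 mol.
Outlet (n = n₀ + ν ξ):
  CO: 99.4 − 1(83.69) = 15.71
  O₂: 78.53 − 0.5(83.69) = 36.68
  N₂: 295.4 (inert)
  CO₂: 0 + 1(83.69) = 83.69
Total out = 431.5 mol; y_CO₂ = 83.69 / 431.5 = 0.194.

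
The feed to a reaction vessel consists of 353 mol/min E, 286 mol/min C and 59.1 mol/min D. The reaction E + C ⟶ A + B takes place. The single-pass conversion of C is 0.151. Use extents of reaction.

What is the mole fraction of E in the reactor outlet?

0.444

C reacted = 0.151 × 286 = 43.19 mol/min; ν_C = −1, so ξ = 43.19/1 = 43.19 mol/min.
Outlet amounts (n = n₀ + ν ξ):
  E: 353 − 1(43.19) = 309.8
  C: 286 − 1(43.19) = 242.8
  A: 0 + 1(43.19) = 43.19
  B: 0 + 1(43.19) = 43.19
  D: 59.1 (inert)
Total out = 698.1 mol/min; y_E = 309.8 / 698.1 = 0.4438.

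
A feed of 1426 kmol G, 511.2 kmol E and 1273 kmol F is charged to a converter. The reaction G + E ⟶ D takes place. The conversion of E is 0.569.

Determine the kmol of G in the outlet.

E reacted = 0.569 × 511.2 = 290.9 kmol; ν_E = −1, so ξ = 290.9/1 = 290.9 kmol.
Outlet amounts (n = n₀ + ν ξ):
  G: 1426 − 1(290.9) = 1135
  E: 511.2 − 1(290.9) = 220.3
  D: 0 + 1(290.9) = 290.9
  F: 1273 (inert)

1140 kmol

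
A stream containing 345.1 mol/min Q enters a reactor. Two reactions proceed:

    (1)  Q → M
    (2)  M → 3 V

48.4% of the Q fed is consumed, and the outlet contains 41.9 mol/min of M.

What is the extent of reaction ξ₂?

Conversion of Q: Q consumed = 1ξ₁ = 0.484 × 345.1 → ξ₁ = 167 mol/min.
M balance: n_M = 0 + 1ξ₁ − 1ξ₂ = 41.9 → ξ₂ = (1·167 − 41.9)/1 = 125.1 mol/min.
Outlet amounts (n = n₀ + Σ ν·ξ):
  Q: 345.1 − 1(167) = 178.1
  M: 0 + 1(167) − 1(125.1) = 41.9
  V: 0 + 3(125.1) = 375.4

ξ₂ = 125 mol/min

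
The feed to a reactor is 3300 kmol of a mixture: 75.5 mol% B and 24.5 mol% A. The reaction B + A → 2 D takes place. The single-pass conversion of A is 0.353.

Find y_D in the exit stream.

0.173

A reacted = 0.353 × 808.5 = 285.4 kmol; ν_A = −1, so ξ = 285.4/1 = 285.4 kmol.
Outlet amounts (n = n₀ + ν ξ):
  B: 2492 − 1(285.4) = 2206
  A: 808.5 − 1(285.4) = 523.1
  D: 0 + 2(285.4) = 570.8
Total out = 3300 kmol; y_D = 570.8 / 3300 = 0.173.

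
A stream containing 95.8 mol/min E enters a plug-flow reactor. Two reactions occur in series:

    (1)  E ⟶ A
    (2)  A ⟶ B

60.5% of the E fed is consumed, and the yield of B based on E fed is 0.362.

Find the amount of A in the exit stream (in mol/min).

Conversion of E: E consumed = 1ξ₁ = 0.605 × 95.8 → ξ₁ = 57.96 mol/min.
Yield of B: 1ξ₂ / 95.8 = 0.362 → ξ₂ = 34.68 mol/min.
Outlet amounts (n = n₀ + Σ ν·ξ):
  E: 95.8 − 1(57.96) = 37.84
  A: 0 + 1(57.96) − 1(34.68) = 23.28
  B: 0 + 1(34.68) = 34.68

23.3 mol/min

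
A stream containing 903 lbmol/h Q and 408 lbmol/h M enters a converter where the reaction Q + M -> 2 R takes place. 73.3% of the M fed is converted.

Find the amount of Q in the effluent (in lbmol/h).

M reacted = 0.733 × 408 = 299.1 lbmol/h; ν_M = −1, so ξ = 299.1/1 = 299.1 lbmol/h.
Outlet amounts (n = n₀ + ν ξ):
  Q: 903 − 1(299.1) = 603.9
  M: 408 − 1(299.1) = 108.9
  R: 0 + 2(299.1) = 598.1

604 lbmol/h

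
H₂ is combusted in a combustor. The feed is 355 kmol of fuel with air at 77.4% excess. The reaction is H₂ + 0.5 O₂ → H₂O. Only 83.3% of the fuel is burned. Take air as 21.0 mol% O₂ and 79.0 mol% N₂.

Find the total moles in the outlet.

Stoichiometric O₂ = 0.5 × 355 = 177.5 kmol; O₂ fed = 177.5 × 1.774 = 314.9 kmol.
N₂ fed = 314.9 × 79/21 = 1185 kmol.
Fuel reacted = 0.833 × 355 → ξ = 295.7 kmol.
Outlet (n = n₀ + ν ξ):
  H₂: 355 − 1(295.7) = 59.29
  O₂: 314.9 − 0.5(295.7) = 167
  N₂: 1185 (inert)
  H₂O: 0 + 1(295.7) = 295.7
Total out = 59.29 + 167 + 1185 + 295.7 = 1707 kmol.

1710 kmol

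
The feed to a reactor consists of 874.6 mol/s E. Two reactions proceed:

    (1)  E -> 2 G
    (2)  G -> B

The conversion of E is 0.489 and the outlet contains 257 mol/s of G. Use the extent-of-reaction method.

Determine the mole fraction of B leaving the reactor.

Conversion of E: E consumed = 1ξ₁ = 0.489 × 874.6 → ξ₁ = 427.7 mol/s.
G balance: n_G = 0 + 2ξ₁ − 1ξ₂ = 257 → ξ₂ = (2·427.7 − 257)/1 = 598.4 mol/s.
Outlet amounts (n = n₀ + Σ ν·ξ):
  E: 874.6 − 1(427.7) = 446.9
  G: 0 + 2(427.7) − 1(598.4) = 257
  B: 0 + 1(598.4) = 598.4
Total out = 1302 mol/s; y_B = 598.4 / 1302 = 0.4595.

0.459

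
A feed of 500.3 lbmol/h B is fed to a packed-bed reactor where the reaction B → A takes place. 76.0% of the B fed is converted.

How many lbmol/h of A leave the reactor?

380 lbmol/h

B reacted = 0.76 × 500.3 = 380.2 lbmol/h; ν_B = −1, so ξ = 380.2/1 = 380.2 lbmol/h.
Outlet amounts (n = n₀ + ν ξ):
  B: 500.3 − 1(380.2) = 120.1
  A: 0 + 1(380.2) = 380.2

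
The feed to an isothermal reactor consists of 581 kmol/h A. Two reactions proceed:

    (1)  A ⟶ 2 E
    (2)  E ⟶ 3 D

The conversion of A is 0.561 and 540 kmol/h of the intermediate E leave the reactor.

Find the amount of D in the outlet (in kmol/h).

336 kmol/h

Conversion of A: A consumed = 1ξ₁ = 0.561 × 581 → ξ₁ = 325.9 kmol/h.
E balance: n_E = 0 + 2ξ₁ − 1ξ₂ = 540 → ξ₂ = (2·325.9 − 540)/1 = 111.9 kmol/h.
Outlet amounts (n = n₀ + Σ ν·ξ):
  A: 581 − 1(325.9) = 255.1
  E: 0 + 2(325.9) − 1(111.9) = 540
  D: 0 + 3(111.9) = 335.6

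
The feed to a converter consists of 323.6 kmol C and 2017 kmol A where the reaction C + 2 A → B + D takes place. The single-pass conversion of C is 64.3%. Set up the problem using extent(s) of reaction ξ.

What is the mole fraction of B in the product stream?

C reacted = 0.643 × 323.6 = 208.1 kmol; ν_C = −1, so ξ = 208.1/1 = 208.1 kmol.
Outlet amounts (n = n₀ + ν ξ):
  C: 323.6 − 1(208.1) = 115.5
  A: 2017 − 2(208.1) = 1601
  B: 0 + 1(208.1) = 208.1
  D: 0 + 1(208.1) = 208.1
Total out = 2133 kmol; y_B = 208.1 / 2133 = 0.09757.

0.0976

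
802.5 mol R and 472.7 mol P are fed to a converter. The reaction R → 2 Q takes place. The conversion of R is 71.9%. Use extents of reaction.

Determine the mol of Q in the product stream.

R reacted = 0.719 × 802.5 = 577 mol; ν_R = −1, so ξ = 577/1 = 577 mol.
Outlet amounts (n = n₀ + ν ξ):
  R: 802.5 − 1(577) = 225.5
  Q: 0 + 2(577) = 1154
  P: 472.7 (inert)

1150 mol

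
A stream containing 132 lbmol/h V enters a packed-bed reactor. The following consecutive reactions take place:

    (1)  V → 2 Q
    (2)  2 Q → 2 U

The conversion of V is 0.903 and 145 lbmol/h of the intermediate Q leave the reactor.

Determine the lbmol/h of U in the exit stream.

Conversion of V: V consumed = 1ξ₁ = 0.903 × 132 → ξ₁ = 119.2 lbmol/h.
Q balance: n_Q = 0 + 2ξ₁ − 2ξ₂ = 145 → ξ₂ = (2·119.2 − 145)/2 = 46.7 lbmol/h.
Outlet amounts (n = n₀ + Σ ν·ξ):
  V: 132 − 1(119.2) = 12.8
  Q: 0 + 2(119.2) − 2(46.7) = 145
  U: 0 + 2(46.7) = 93.39

93.4 lbmol/h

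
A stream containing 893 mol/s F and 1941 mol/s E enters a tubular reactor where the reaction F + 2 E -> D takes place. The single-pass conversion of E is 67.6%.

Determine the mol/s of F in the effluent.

E reacted = 0.676 × 1941 = 1312 mol/s; ν_E = −2, so ξ = 1312/2 = 656.1 mol/s.
Outlet amounts (n = n₀ + ν ξ):
  F: 893 − 1(656.1) = 236.9
  E: 1941 − 2(656.1) = 628.9
  D: 0 + 1(656.1) = 656.1

237 mol/s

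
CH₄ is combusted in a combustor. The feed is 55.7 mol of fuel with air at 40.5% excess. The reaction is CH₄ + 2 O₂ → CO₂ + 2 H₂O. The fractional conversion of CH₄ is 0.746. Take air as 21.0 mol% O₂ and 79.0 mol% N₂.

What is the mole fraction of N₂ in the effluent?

0.735

Stoichiometric O₂ = 2 × 55.7 = 111.4 mol; O₂ fed = 111.4 × 1.405 = 156.5 mol.
N₂ fed = 156.5 × 79/21 = 588.8 mol.
Fuel reacted = 0.746 × 55.7 → ξ = 41.55 mol.
Outlet (n = n₀ + ν ξ):
  CH₄: 55.7 − 1(41.55) = 14.15
  O₂: 156.5 − 2(41.55) = 73.41
  N₂: 588.8 (inert)
  CO₂: 0 + 1(41.55) = 41.55
  H₂O: 0 + 2(41.55) = 83.1
Total out = 801 mol; y_N₂ = 588.8 / 801 = 0.7351.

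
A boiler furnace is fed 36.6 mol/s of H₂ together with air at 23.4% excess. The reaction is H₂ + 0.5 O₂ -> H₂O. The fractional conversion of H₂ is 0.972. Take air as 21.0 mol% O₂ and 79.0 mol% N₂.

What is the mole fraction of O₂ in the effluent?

0.0379

Stoichiometric O₂ = 0.5 × 36.6 = 18.3 mol/s; O₂ fed = 18.3 × 1.234 = 22.58 mol/s.
N₂ fed = 22.58 × 79/21 = 84.95 mol/s.
Fuel reacted = 0.972 × 36.6 → ξ = 35.58 mol/s.
Outlet (n = n₀ + ν ξ):
  H₂: 36.6 − 1(35.58) = 1.025
  O₂: 22.58 − 0.5(35.58) = 4.795
  N₂: 84.95 (inert)
  H₂O: 0 + 1(35.58) = 35.58
Total out = 126.3 mol/s; y_O₂ = 4.795 / 126.3 = 0.03795.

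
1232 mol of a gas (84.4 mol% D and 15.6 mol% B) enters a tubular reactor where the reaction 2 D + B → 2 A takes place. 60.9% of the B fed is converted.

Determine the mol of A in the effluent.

234 mol

B reacted = 0.609 × 192.2 = 117 mol; ν_B = −1, so ξ = 117/1 = 117 mol.
Outlet amounts (n = n₀ + ν ξ):
  D: 1040 − 2(117) = 805.7
  B: 192.2 − 1(117) = 75.15
  A: 0 + 2(117) = 234.1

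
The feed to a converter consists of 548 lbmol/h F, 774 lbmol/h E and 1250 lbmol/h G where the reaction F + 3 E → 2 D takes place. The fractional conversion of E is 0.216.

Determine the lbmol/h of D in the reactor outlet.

111 lbmol/h

E reacted = 0.216 × 774 = 167.2 lbmol/h; ν_E = −3, so ξ = 167.2/3 = 55.73 lbmol/h.
Outlet amounts (n = n₀ + ν ξ):
  F: 548 − 1(55.73) = 492.3
  E: 774 − 3(55.73) = 606.8
  D: 0 + 2(55.73) = 111.5
  G: 1250 (inert)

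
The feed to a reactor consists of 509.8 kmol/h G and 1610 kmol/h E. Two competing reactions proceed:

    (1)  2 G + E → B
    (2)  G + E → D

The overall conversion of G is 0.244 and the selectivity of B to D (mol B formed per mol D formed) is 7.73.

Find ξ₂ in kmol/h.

ξ₂ = 7.56 kmol/h

Conversion of G: G consumed = 0.244 × 509.8 = 124.4 kmol/h = 2ξ₁ + 1ξ₂.
Selectivity: 1ξ₁ / (1ξ₂) = 7.73 → ξ₁ = 7.73 ξ₂.
Substitute: (2·7.73 + 1) ξ₂ = 124.4 → ξ₂ = 7.557 kmol/h, ξ₁ = 58.42 kmol/h.
Outlet amounts (n = n₀ + Σ ν·ξ):
  G: 509.8 − 2(58.42) − 1(7.557) = 385.4
  E: 1610 − 1(58.42) − 1(7.557) = 1544
  B: 0 + 1(58.42) = 58.42
  D: 0 + 1(7.557) = 7.557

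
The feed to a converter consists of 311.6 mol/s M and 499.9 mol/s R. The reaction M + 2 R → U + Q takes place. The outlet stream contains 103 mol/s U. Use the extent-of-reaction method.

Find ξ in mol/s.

For U: n = n₀ + 1ξ → 103 = 0 + 1ξ, giving ξ = 103 mol/s.
Outlet amounts (n = n₀ + ν ξ):
  M: 311.6 − 1(103) = 208.6
  R: 499.9 − 2(103) = 293.9
  U: 0 + 1(103) = 103
  Q: 0 + 1(103) = 103

ξ = 103 mol/s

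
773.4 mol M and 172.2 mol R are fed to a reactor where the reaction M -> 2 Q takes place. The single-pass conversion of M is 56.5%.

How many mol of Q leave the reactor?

M reacted = 0.565 × 773.4 = 437 mol; ν_M = −1, so ξ = 437/1 = 437 mol.
Outlet amounts (n = n₀ + ν ξ):
  M: 773.4 − 1(437) = 336.4
  Q: 0 + 2(437) = 873.9
  R: 172.2 (inert)

874 mol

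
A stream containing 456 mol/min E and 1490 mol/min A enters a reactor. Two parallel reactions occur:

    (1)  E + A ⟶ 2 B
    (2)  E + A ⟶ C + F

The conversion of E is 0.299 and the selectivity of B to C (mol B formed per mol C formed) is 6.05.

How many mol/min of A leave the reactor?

Conversion of E: E consumed = 0.299 × 456 = 136.3 mol/min = 1ξ₁ + 1ξ₂.
Selectivity: 2ξ₁ / (1ξ₂) = 6.05 → ξ₁ = 3.025 ξ₂.
Substitute: (1·3.025 + 1) ξ₂ = 136.3 → ξ₂ = 33.87 mol/min, ξ₁ = 102.5 mol/min.
Outlet amounts (n = n₀ + Σ ν·ξ):
  E: 456 − 1(102.5) − 1(33.87) = 319.7
  A: 1490 − 1(102.5) − 1(33.87) = 1354
  B: 0 + 2(102.5) = 204.9
  C: 0 + 1(33.87) = 33.87
  F: 0 + 1(33.87) = 33.87

1350 mol/min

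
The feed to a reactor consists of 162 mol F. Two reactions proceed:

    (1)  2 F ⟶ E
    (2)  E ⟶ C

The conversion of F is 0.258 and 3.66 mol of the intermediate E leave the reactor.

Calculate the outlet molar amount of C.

17.2 mol

Conversion of F: F consumed = 2ξ₁ = 0.258 × 162 → ξ₁ = 20.9 mol.
E balance: n_E = 0 + 1ξ₁ − 1ξ₂ = 3.66 → ξ₂ = (1·20.9 − 3.66)/1 = 17.24 mol.
Outlet amounts (n = n₀ + Σ ν·ξ):
  F: 162 − 2(20.9) = 120.2
  E: 0 + 1(20.9) − 1(17.24) = 3.66
  C: 0 + 1(17.24) = 17.24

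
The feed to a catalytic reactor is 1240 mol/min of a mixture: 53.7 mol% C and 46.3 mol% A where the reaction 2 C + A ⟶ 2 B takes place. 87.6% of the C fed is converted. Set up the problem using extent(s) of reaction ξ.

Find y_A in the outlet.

C reacted = 0.876 × 665.9 = 583.3 mol/min; ν_C = −2, so ξ = 583.3/2 = 291.7 mol/min.
Outlet amounts (n = n₀ + ν ξ):
  C: 665.9 − 2(291.7) = 82.57
  A: 574.1 − 1(291.7) = 282.5
  B: 0 + 2(291.7) = 583.3
Total out = 948.3 mol/min; y_A = 282.5 / 948.3 = 0.2979.

0.298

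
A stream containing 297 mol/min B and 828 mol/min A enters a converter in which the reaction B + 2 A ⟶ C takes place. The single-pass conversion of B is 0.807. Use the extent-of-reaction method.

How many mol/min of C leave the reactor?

240 mol/min

B reacted = 0.807 × 297 = 239.7 mol/min; ν_B = −1, so ξ = 239.7/1 = 239.7 mol/min.
Outlet amounts (n = n₀ + ν ξ):
  B: 297 − 1(239.7) = 57.32
  A: 828 − 2(239.7) = 348.6
  C: 0 + 1(239.7) = 239.7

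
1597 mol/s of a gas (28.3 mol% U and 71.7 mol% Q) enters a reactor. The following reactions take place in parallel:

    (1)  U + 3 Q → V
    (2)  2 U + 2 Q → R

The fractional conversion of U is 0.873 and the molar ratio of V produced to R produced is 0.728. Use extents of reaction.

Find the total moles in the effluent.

Conversion of U: U consumed = 0.873 × 452 = 394.6 mol/s = 1ξ₁ + 2ξ₂.
Selectivity: 1ξ₁ / (1ξ₂) = 0.728 → ξ₁ = 0.728 ξ₂.
Substitute: (1·0.728 + 2) ξ₂ = 394.6 → ξ₂ = 144.6 mol/s, ξ₁ = 105.3 mol/s.
Outlet amounts (n = n₀ + Σ ν·ξ):
  U: 452 − 1(105.3) − 2(144.6) = 57.4
  Q: 1145 − 3(105.3) − 2(144.6) = 539.9
  V: 0 + 1(105.3) = 105.3
  R: 0 + 1(144.6) = 144.6
Total out = 57.4 + 539.9 + 105.3 + 144.6 = 847.2 mol/s.

847 mol/s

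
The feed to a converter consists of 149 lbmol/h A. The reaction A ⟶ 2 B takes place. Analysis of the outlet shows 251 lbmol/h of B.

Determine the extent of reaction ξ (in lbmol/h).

ξ = 126 lbmol/h

For B: n = n₀ + 2ξ → 251 = 0 + 2ξ, giving ξ = 125.5 lbmol/h.
Outlet amounts (n = n₀ + ν ξ):
  A: 149 − 1(125.5) = 23.5
  B: 0 + 2(125.5) = 251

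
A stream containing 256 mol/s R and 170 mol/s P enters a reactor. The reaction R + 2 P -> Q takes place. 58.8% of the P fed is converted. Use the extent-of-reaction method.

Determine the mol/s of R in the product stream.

P reacted = 0.588 × 170 = 99.96 mol/s; ν_P = −2, so ξ = 99.96/2 = 49.98 mol/s.
Outlet amounts (n = n₀ + ν ξ):
  R: 256 − 1(49.98) = 206
  P: 170 − 2(49.98) = 70.04
  Q: 0 + 1(49.98) = 49.98

206 mol/s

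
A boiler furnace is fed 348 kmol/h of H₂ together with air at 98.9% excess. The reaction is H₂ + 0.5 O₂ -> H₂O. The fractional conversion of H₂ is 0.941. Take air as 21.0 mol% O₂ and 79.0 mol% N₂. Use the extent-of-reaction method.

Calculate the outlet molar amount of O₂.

182 kmol/h

Stoichiometric O₂ = 0.5 × 348 = 174 kmol/h; O₂ fed = 174 × 1.989 = 346.1 kmol/h.
N₂ fed = 346.1 × 79/21 = 1302 kmol/h.
Fuel reacted = 0.941 × 348 → ξ = 327.5 kmol/h.
Outlet (n = n₀ + ν ξ):
  H₂: 348 − 1(327.5) = 20.53
  O₂: 346.1 − 0.5(327.5) = 182.4
  N₂: 1302 (inert)
  H₂O: 0 + 1(327.5) = 327.5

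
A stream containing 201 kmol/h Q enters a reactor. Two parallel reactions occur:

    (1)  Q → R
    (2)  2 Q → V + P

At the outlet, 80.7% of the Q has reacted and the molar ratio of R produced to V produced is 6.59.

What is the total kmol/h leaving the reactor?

201 kmol/h

Conversion of Q: Q consumed = 0.807 × 201 = 162.2 kmol/h = 1ξ₁ + 2ξ₂.
Selectivity: 1ξ₁ / (1ξ₂) = 6.59 → ξ₁ = 6.59 ξ₂.
Substitute: (1·6.59 + 2) ξ₂ = 162.2 → ξ₂ = 18.88 kmol/h, ξ₁ = 124.4 kmol/h.
Outlet amounts (n = n₀ + Σ ν·ξ):
  Q: 201 − 1(124.4) − 2(18.88) = 38.79
  R: 0 + 1(124.4) = 124.4
  V: 0 + 1(18.88) = 18.88
  P: 0 + 1(18.88) = 18.88
Total out = 38.79 + 124.4 + 18.88 + 18.88 = 201 kmol/h.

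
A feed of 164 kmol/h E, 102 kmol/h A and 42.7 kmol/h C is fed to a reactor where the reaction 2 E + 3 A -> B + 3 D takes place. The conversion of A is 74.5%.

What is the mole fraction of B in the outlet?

0.0894

A reacted = 0.745 × 102 = 75.99 kmol/h; ν_A = −3, so ξ = 75.99/3 = 25.33 kmol/h.
Outlet amounts (n = n₀ + ν ξ):
  E: 164 − 2(25.33) = 113.3
  A: 102 − 3(25.33) = 26.01
  B: 0 + 1(25.33) = 25.33
  D: 0 + 3(25.33) = 75.99
  C: 42.7 (inert)
Total out = 283.4 kmol/h; y_B = 25.33 / 283.4 = 0.08939.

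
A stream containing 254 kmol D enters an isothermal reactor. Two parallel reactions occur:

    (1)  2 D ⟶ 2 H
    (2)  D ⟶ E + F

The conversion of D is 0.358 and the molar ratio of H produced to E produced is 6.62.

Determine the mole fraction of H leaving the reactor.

Conversion of D: D consumed = 0.358 × 254 = 90.93 kmol = 2ξ₁ + 1ξ₂.
Selectivity: 2ξ₁ / (1ξ₂) = 6.62 → ξ₁ = 3.31 ξ₂.
Substitute: (2·3.31 + 1) ξ₂ = 90.93 → ξ₂ = 11.93 kmol, ξ₁ = 39.5 kmol.
Outlet amounts (n = n₀ + Σ ν·ξ):
  D: 254 − 2(39.5) − 1(11.93) = 163.1
  H: 0 + 2(39.5) = 79
  E: 0 + 1(11.93) = 11.93
  F: 0 + 1(11.93) = 11.93
Total out = 265.9 kmol; y_H = 79 / 265.9 = 0.2971.

0.297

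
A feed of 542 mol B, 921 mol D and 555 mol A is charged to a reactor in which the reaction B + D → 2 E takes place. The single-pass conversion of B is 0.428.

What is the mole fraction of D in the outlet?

B reacted = 0.428 × 542 = 232 mol; ν_B = −1, so ξ = 232/1 = 232 mol.
Outlet amounts (n = n₀ + ν ξ):
  B: 542 − 1(232) = 310
  D: 921 − 1(232) = 689
  E: 0 + 2(232) = 464
  A: 555 (inert)
Total out = 2018 mol; y_D = 689 / 2018 = 0.3414.

0.341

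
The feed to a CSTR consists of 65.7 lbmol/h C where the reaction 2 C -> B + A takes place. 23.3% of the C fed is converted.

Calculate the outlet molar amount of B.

7.65 lbmol/h

C reacted = 0.233 × 65.7 = 15.31 lbmol/h; ν_C = −2, so ξ = 15.31/2 = 7.654 lbmol/h.
Outlet amounts (n = n₀ + ν ξ):
  C: 65.7 − 2(7.654) = 50.39
  B: 0 + 1(7.654) = 7.654
  A: 0 + 1(7.654) = 7.654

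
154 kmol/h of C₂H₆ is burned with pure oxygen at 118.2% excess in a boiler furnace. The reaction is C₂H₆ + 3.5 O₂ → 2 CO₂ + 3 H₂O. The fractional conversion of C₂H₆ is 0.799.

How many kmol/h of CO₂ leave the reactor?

Stoichiometric O₂ = 3.5 × 154 = 539 kmol/h; O₂ fed = 539 × 2.182 = 1176 kmol/h.
Fuel reacted = 0.799 × 154 → ξ = 123 kmol/h.
Outlet (n = n₀ + ν ξ):
  C₂H₆: 154 − 1(123) = 30.95
  O₂: 1176 − 3.5(123) = 745.4
  CO₂: 0 + 2(123) = 246.1
  H₂O: 0 + 3(123) = 369.1

246 kmol/h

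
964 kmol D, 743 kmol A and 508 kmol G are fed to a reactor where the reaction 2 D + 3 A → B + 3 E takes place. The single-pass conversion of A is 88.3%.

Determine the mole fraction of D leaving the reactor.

A reacted = 0.883 × 743 = 656.1 kmol; ν_A = −3, so ξ = 656.1/3 = 218.7 kmol.
Outlet amounts (n = n₀ + ν ξ):
  D: 964 − 2(218.7) = 526.6
  A: 743 − 3(218.7) = 86.93
  B: 0 + 1(218.7) = 218.7
  E: 0 + 3(218.7) = 656.1
  G: 508 (inert)
Total out = 1996 kmol; y_D = 526.6 / 1996 = 0.2638.

0.264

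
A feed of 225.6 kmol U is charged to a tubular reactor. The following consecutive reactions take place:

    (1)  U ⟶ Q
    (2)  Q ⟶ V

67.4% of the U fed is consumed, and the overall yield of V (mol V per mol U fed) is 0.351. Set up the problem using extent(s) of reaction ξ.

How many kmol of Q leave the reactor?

72.9 kmol

Conversion of U: U consumed = 1ξ₁ = 0.674 × 225.6 → ξ₁ = 152.1 kmol.
Yield of V: 1ξ₂ / 225.6 = 0.351 → ξ₂ = 79.19 kmol.
Outlet amounts (n = n₀ + Σ ν·ξ):
  U: 225.6 − 1(152.1) = 73.55
  Q: 0 + 1(152.1) − 1(79.19) = 72.87
  V: 0 + 1(79.19) = 79.19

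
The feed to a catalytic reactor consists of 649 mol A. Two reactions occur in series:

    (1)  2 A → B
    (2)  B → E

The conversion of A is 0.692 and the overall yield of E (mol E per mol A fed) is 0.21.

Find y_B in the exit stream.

Conversion of A: A consumed = 2ξ₁ = 0.692 × 649 → ξ₁ = 224.6 mol.
Yield of E: 1ξ₂ / 649 = 0.21 → ξ₂ = 136.3 mol.
Outlet amounts (n = n₀ + Σ ν·ξ):
  A: 649 − 2(224.6) = 199.9
  B: 0 + 1(224.6) − 1(136.3) = 88.26
  E: 0 + 1(136.3) = 136.3
Total out = 424.4 mol; y_B = 88.26 / 424.4 = 0.208.

0.208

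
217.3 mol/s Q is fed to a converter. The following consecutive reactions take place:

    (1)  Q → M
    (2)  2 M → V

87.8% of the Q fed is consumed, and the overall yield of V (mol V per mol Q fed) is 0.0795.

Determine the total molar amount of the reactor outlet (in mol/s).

Conversion of Q: Q consumed = 1ξ₁ = 0.878 × 217.3 → ξ₁ = 190.8 mol/s.
Yield of V: 1ξ₂ / 217.3 = 0.0795 → ξ₂ = 17.28 mol/s.
Outlet amounts (n = n₀ + Σ ν·ξ):
  Q: 217.3 − 1(190.8) = 26.51
  M: 0 + 1(190.8) − 2(17.28) = 156.2
  V: 0 + 1(17.28) = 17.28
Total out = 26.51 + 156.2 + 17.28 = 200 mol/s.

200 mol/s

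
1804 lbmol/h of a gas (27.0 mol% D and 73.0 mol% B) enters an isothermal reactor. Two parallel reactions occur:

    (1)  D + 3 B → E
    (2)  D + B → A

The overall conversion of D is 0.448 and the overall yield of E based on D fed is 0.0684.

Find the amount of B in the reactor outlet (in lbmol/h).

1030 lbmol/h

Yield of E: 1ξ₁ / 487.1 = 0.0684 → ξ₁ = 33.32 lbmol/h.
Conversion of D: 1ξ₁ + 1ξ₂ = 0.448 × 487.1 = 218.2 → ξ₂ = 184.9 lbmol/h.
Outlet amounts (n = n₀ + Σ ν·ξ):
  D: 487.1 − 1(33.32) − 1(184.9) = 268.9
  B: 1317 − 3(33.32) − 1(184.9) = 1032
  E: 0 + 1(33.32) = 33.32
  A: 0 + 1(184.9) = 184.9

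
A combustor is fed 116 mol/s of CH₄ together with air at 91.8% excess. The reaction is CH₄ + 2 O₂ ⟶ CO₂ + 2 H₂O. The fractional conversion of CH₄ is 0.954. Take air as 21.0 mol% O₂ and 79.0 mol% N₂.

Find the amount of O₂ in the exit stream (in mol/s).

224 mol/s

Stoichiometric O₂ = 2 × 116 = 232 mol/s; O₂ fed = 232 × 1.918 = 445 mol/s.
N₂ fed = 445 × 79/21 = 1674 mol/s.
Fuel reacted = 0.954 × 116 → ξ = 110.7 mol/s.
Outlet (n = n₀ + ν ξ):
  CH₄: 116 − 1(110.7) = 5.336
  O₂: 445 − 2(110.7) = 223.6
  N₂: 1674 (inert)
  CO₂: 0 + 1(110.7) = 110.7
  H₂O: 0 + 2(110.7) = 221.3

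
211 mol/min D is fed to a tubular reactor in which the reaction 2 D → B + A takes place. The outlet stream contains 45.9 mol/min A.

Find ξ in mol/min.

ξ = 45.9 mol/min

For A: n = n₀ + 1ξ → 45.9 = 0 + 1ξ, giving ξ = 45.9 mol/min.
Outlet amounts (n = n₀ + ν ξ):
  D: 211 − 2(45.9) = 119.2
  B: 0 + 1(45.9) = 45.9
  A: 0 + 1(45.9) = 45.9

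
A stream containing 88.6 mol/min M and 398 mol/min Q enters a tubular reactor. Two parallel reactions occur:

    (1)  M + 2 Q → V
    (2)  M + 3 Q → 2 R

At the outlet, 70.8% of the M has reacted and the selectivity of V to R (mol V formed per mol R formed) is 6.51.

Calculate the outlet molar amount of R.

Conversion of M: M consumed = 0.708 × 88.6 = 62.73 mol/min = 1ξ₁ + 1ξ₂.
Selectivity: 1ξ₁ / (2ξ₂) = 6.51 → ξ₁ = 13.02 ξ₂.
Substitute: (1·13.02 + 1) ξ₂ = 62.73 → ξ₂ = 4.474 mol/min, ξ₁ = 58.25 mol/min.
Outlet amounts (n = n₀ + Σ ν·ξ):
  M: 88.6 − 1(58.25) − 1(4.474) = 25.87
  Q: 398 − 2(58.25) − 3(4.474) = 268.1
  V: 0 + 1(58.25) = 58.25
  R: 0 + 2(4.474) = 8.948

8.95 mol/min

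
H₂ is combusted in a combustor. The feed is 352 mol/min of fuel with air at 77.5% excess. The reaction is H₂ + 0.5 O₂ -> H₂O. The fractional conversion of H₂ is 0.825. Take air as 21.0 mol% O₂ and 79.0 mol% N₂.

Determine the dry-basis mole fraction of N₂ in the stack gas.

Stoichiometric O₂ = 0.5 × 352 = 176 mol/min; O₂ fed = 176 × 1.775 = 312.4 mol/min.
N₂ fed = 312.4 × 79/21 = 1175 mol/min.
Fuel reacted = 0.825 × 352 → ξ = 290.4 mol/min.
Outlet (n = n₀ + ν ξ):
  H₂: 352 − 1(290.4) = 61.6
  O₂: 312.4 − 0.5(290.4) = 167.2
  N₂: 1175 (inert)
  H₂O: 0 + 1(290.4) = 290.4
Dry total = 1404 mol/min; y_N₂ (dry) = 1175 / 1404 = 0.837.

0.837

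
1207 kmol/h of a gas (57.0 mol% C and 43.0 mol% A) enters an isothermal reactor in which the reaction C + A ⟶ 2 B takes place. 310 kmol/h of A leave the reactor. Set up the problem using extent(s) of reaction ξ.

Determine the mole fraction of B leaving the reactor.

0.346

For A: n = n₀ − 1ξ → 310 = 519 − 1ξ, giving ξ = 209 kmol/h.
Outlet amounts (n = n₀ + ν ξ):
  C: 688 − 1(209) = 479
  A: 519 − 1(209) = 310
  B: 0 + 2(209) = 418
Total out = 1207 kmol/h; y_B = 418 / 1207 = 0.3463.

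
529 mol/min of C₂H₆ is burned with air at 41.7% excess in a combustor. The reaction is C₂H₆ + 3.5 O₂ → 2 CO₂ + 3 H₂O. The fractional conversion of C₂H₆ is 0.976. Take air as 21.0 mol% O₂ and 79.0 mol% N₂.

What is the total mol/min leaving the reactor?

Stoichiometric O₂ = 3.5 × 529 = 1852 mol/min; O₂ fed = 1852 × 1.417 = 2624 mol/min.
N₂ fed = 2624 × 79/21 = 9870 mol/min.
Fuel reacted = 0.976 × 529 → ξ = 516.3 mol/min.
Outlet (n = n₀ + ν ξ):
  C₂H₆: 529 − 1(516.3) = 12.7
  O₂: 2624 − 3.5(516.3) = 816.5
  N₂: 9870 (inert)
  CO₂: 0 + 2(516.3) = 1033
  H₂O: 0 + 3(516.3) = 1549
Total out = 12.7 + 816.5 + 9870 + 1033 + 1549 = 13280 mol/min.

13300 mol/min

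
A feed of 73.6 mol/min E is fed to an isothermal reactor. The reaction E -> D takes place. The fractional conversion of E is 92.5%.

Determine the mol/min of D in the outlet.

E reacted = 0.925 × 73.6 = 68.08 mol/min; ν_E = −1, so ξ = 68.08/1 = 68.08 mol/min.
Outlet amounts (n = n₀ + ν ξ):
  E: 73.6 − 1(68.08) = 5.52
  D: 0 + 1(68.08) = 68.08

68.1 mol/min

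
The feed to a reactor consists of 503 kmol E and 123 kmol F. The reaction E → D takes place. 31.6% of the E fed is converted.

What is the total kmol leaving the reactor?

626 kmol

E reacted = 0.316 × 503 = 158.9 kmol; ν_E = −1, so ξ = 158.9/1 = 158.9 kmol.
Outlet amounts (n = n₀ + ν ξ):
  E: 503 − 1(158.9) = 344.1
  D: 0 + 1(158.9) = 158.9
  F: 123 (inert)
Total out = 344.1 + 158.9 + 123 = 626 kmol.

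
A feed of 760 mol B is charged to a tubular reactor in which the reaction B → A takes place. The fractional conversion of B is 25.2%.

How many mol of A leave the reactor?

192 mol

B reacted = 0.252 × 760 = 191.5 mol; ν_B = −1, so ξ = 191.5/1 = 191.5 mol.
Outlet amounts (n = n₀ + ν ξ):
  B: 760 − 1(191.5) = 568.5
  A: 0 + 1(191.5) = 191.5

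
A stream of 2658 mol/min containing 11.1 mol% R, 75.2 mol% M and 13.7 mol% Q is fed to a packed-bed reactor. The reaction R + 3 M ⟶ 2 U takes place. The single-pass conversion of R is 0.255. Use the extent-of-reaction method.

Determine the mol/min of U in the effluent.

R reacted = 0.255 × 295 = 75.23 mol/min; ν_R = −1, so ξ = 75.23/1 = 75.23 mol/min.
Outlet amounts (n = n₀ + ν ξ):
  R: 295 − 1(75.23) = 219.8
  M: 1999 − 3(75.23) = 1773
  U: 0 + 2(75.23) = 150.5
  Q: 364.1 (inert)

150 mol/min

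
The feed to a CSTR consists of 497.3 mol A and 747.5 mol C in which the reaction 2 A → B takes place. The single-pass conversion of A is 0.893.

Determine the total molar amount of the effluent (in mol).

1020 mol

A reacted = 0.893 × 497.3 = 444.1 mol; ν_A = −2, so ξ = 444.1/2 = 222 mol.
Outlet amounts (n = n₀ + ν ξ):
  A: 497.3 − 2(222) = 53.21
  B: 0 + 1(222) = 222
  C: 747.5 (inert)
Total out = 53.21 + 222 + 747.5 = 1023 mol.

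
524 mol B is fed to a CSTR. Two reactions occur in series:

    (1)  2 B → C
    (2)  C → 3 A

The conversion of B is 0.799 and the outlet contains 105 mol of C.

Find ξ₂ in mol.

Conversion of B: B consumed = 2ξ₁ = 0.799 × 524 → ξ₁ = 209.3 mol.
C balance: n_C = 0 + 1ξ₁ − 1ξ₂ = 105 → ξ₂ = (1·209.3 − 105)/1 = 104.3 mol.
Outlet amounts (n = n₀ + Σ ν·ξ):
  B: 524 − 2(209.3) = 105.3
  C: 0 + 1(209.3) − 1(104.3) = 105
  A: 0 + 3(104.3) = 313

ξ₂ = 104 mol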